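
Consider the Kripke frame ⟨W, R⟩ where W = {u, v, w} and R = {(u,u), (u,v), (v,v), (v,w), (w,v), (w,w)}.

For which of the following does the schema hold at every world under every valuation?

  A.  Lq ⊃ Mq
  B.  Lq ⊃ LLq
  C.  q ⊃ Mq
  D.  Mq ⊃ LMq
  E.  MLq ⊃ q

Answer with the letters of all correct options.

R is reflexive: each world relates to itself.
R is not symmetric: u R v but not v R u.
R is not transitive: u R v and v R w but not u R w.
R is not euclidean: u R v and u R u but not v R u.
R is serial: every world has an R-successor.
(A) axiom D: valid iff R is serial. R is serial — valid.
(B) Lq ⊃ LLq is axiom 4, which corresponds to transitivity. R is not transitive — not valid.
(C) q ⊃ Mq (the dual of axiom T) characterises the reflexive frames. R is reflexive — valid.
(D) axiom 5: valid iff R is euclidean. R is not euclidean — not valid.
(E) MLq ⊃ q (the dual of axiom B) characterises the symmetric frames. R is not symmetric — not valid.

A, C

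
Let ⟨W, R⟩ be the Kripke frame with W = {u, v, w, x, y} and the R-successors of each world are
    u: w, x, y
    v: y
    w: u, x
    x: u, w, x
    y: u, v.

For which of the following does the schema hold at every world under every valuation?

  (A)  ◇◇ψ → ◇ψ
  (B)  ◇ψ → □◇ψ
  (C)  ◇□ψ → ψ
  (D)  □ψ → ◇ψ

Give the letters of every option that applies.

C, D

R is symmetric: every R-edge is matched by its reverse.
R is not transitive: u R w and w R u but not u R u.
R is not euclidean: u R w and u R y but not w R y.
R is serial: every world has an R-successor.
(A) ◇◇ψ → ◇ψ is the dual of axiom 4, which corresponds to transitivity. R is not transitive — not valid.
(B) axiom 5: valid iff R is euclidean. R is not euclidean — not valid.
(C) the dual of axiom B: valid iff R is symmetric. R is symmetric — valid.
(D) axiom D: valid iff R is serial. R is serial — valid.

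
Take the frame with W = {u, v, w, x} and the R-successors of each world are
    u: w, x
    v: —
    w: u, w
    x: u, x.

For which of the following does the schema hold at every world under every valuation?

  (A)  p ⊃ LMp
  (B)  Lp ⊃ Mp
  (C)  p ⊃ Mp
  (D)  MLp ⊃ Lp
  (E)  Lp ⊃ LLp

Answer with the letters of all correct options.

R is not reflexive: not u R u.
R is symmetric: every R-edge is matched by its reverse.
R is not transitive: u R w and w R u but not u R u.
R is not euclidean: u R w and u R x but not w R x.
R is not serial: v has no R-successor.
(A) p ⊃ LMp is axiom B; it is valid on a frame exactly when R is symmetric. R is symmetric, so valid.
(B) Lp ⊃ Mp is axiom D; it is valid on a frame exactly when R is serial. R is not serial, so not valid.
(C) p ⊃ Mp is the dual of axiom T, which corresponds to reflexivity. R is not reflexive — not valid.
(D) MLp ⊃ Lp is the dual of axiom 5, which corresponds to the euclidean property. R is not euclidean — not valid.
(E) Lp ⊃ LLp (axiom 4) characterises the transitive frames. R is not transitive — not valid.

A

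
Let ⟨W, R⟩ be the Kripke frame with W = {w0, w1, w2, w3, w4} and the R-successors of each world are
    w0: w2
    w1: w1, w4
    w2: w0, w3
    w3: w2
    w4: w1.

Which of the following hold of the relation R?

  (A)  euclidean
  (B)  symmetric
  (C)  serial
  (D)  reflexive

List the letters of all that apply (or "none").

(A) not euclidean: w2 R w0 and w2 R w3 but not w0 R w3.
(B) symmetric: every R-edge is matched by its reverse.
(C) serial: every world has an R-successor.
(D) not reflexive: not w0 R w0.

B, C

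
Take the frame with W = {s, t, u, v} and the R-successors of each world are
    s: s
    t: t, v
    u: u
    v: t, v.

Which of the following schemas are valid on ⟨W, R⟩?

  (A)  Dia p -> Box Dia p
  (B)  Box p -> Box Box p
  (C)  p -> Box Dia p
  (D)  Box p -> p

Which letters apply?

A, B, C, D

R is reflexive: each world relates to itself.
R is symmetric: every R-edge is matched by its reverse.
R is transitive: R is closed under composition.
R is euclidean: any two R-successors of the same world are R-related.
(A) Dia p -> Box Dia p is axiom 5, which corresponds to the euclidean property. R is euclidean — valid.
(B) axiom 4: valid iff R is transitive. R is transitive — valid.
(C) axiom B: valid iff R is symmetric. R is symmetric — valid.
(D) Box p -> p (axiom T) characterises the reflexive frames. R is reflexive — valid.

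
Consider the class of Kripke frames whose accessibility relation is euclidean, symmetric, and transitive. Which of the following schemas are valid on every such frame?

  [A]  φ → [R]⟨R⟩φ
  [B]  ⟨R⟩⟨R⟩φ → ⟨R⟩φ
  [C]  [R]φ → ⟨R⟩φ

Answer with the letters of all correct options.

(A) φ → [R]⟨R⟩φ (axiom B) characterises the symmetric frames. Every such R is symmetric — valid.
(B) the dual of axiom 4: valid iff R is transitive. Every such R is transitive — valid.
(C) axiom D: valid iff R is serial. Such an R need not be serial — not valid.

A, B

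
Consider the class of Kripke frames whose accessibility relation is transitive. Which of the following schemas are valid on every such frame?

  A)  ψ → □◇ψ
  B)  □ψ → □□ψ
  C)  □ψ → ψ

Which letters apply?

(A) axiom B: valid iff R is symmetric. Such an R need not be symmetric — not valid.
(B) axiom 4: valid iff R is transitive. Every such R is transitive — valid.
(C) □ψ → ψ is axiom T; it is valid on a frame exactly when R is reflexive. Such an R need not be reflexive, so not valid.

B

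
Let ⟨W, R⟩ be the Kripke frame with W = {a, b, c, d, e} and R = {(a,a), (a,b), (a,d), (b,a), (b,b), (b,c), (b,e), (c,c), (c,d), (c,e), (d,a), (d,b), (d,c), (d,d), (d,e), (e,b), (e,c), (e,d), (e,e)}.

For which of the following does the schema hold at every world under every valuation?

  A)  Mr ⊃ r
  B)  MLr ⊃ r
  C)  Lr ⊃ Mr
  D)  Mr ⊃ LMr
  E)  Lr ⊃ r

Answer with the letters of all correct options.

C, E

R is reflexive: each world relates to itself.
R is not symmetric: b R c but not c R b.
R is not euclidean: a R b and a R d but not b R d.
R is serial: every world has an R-successor.
R is not a subset of the identity: a R b with a ≠ b.
(A) Mr ⊃ r (the converse of T) corresponds to R being a subset of the identity. Here R ⊄ identity, so not valid.
(B) MLr ⊃ r is the dual of axiom B, which corresponds to symmetry. R is not symmetric — not valid.
(C) axiom D: valid iff R is serial. R is serial — valid.
(D) Mr ⊃ LMr (axiom 5) characterises the euclidean frames. R is not euclidean — not valid.
(E) Lr ⊃ r is axiom T, which corresponds to reflexivity. R is reflexive — valid.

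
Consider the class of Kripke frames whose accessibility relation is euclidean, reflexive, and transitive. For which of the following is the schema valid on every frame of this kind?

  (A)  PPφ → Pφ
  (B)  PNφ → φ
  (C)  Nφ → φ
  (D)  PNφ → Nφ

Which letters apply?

A, B, C, D

A relation that is euclidean, reflexive, and transitive is also serial and symmetric.
(A) PPφ → Pφ (the dual of axiom 4) characterises the transitive frames. Every such R is transitive — valid.
(B) PNφ → φ is the dual of axiom B; it is valid on a frame exactly when R is symmetric. Every such R is symmetric, so valid.
(C) Nφ → φ is axiom T; it is valid on a frame exactly when R is reflexive. Every such R is reflexive, so valid.
(D) PNφ → Nφ is the dual of axiom 5; it is valid on a frame exactly when R is euclidean. Every such R is euclidean, so valid.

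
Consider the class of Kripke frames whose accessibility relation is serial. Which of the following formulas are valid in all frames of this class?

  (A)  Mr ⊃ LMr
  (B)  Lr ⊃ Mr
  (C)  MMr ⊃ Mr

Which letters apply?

(A) Mr ⊃ LMr is axiom 5; it is valid on a frame exactly when R is euclidean. Such an R need not be euclidean, so not valid.
(B) Lr ⊃ Mr (axiom D) characterises the serial frames. Every such R is serial — valid.
(C) MMr ⊃ Mr is the dual of axiom 4, which corresponds to transitivity. Such an R need not be transitive — not valid.

B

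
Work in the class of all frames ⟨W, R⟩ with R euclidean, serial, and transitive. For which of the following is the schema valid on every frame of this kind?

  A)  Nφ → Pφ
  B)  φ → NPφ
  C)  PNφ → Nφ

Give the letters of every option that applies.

(A) axiom D: valid iff R is serial. Every such R is serial — valid.
(B) φ → NPφ is axiom B, which corresponds to symmetry. Such an R need not be symmetric — not valid.
(C) the dual of axiom 5: valid iff R is euclidean. Every such R is euclidean — valid.

A, C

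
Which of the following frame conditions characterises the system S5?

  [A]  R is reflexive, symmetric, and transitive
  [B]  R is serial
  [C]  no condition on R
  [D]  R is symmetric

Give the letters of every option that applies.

(A) S5 is sound and complete for exactly this class.
(B) this class determines D, not S5.
(C) this class determines K, not S5.
(D) this class determines KB, not S5.

A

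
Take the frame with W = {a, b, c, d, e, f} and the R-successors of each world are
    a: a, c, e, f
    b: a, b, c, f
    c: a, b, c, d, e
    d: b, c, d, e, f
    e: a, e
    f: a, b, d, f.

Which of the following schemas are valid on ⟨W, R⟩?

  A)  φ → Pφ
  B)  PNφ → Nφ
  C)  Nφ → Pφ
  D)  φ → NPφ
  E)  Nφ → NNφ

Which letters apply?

R is reflexive: each world relates to itself.
R is not symmetric: b R a but not a R b.
R is not transitive: a R c and c R b but not a R b.
R is not euclidean: a R c and a R f but not c R f.
R is serial: every world has an R-successor.
(A) φ → Pφ is the dual of axiom T, which corresponds to reflexivity. R is reflexive — valid.
(B) PNφ → Nφ is the dual of axiom 5; it is valid on a frame exactly when R is euclidean. R is not euclidean, so not valid.
(C) Nφ → Pφ is axiom D, which corresponds to seriality. R is serial — valid.
(D) axiom B: valid iff R is symmetric. R is not symmetric — not valid.
(E) Nφ → NNφ (axiom 4) characterises the transitive frames. R is not transitive — not valid.

A, C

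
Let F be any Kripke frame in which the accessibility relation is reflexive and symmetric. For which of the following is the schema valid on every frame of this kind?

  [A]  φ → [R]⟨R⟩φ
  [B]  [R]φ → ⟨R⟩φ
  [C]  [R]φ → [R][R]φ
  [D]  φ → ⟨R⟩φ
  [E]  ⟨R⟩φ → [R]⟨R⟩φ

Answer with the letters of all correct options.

Reflexive relations are serial.
(A) φ → [R]⟨R⟩φ (axiom B) characterises the symmetric frames. Every such R is symmetric — valid.
(B) [R]φ → ⟨R⟩φ is axiom D, which corresponds to seriality. Every such R is serial — valid.
(C) [R]φ → [R][R]φ (axiom 4) characterises the transitive frames. Such an R need not be transitive — not valid.
(D) φ → ⟨R⟩φ is the dual of axiom T; it is valid on a frame exactly when R is reflexive. Every such R is reflexive, so valid.
(E) ⟨R⟩φ → [R]⟨R⟩φ (axiom 5) characterises the euclidean frames. Such an R need not be euclidean — not valid.

A, B, D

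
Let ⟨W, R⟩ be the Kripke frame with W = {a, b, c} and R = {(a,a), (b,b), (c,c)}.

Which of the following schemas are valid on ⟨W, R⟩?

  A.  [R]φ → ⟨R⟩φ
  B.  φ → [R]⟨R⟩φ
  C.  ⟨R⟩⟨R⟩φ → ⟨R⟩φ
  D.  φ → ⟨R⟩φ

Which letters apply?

A, B, C, D

R is reflexive: each world relates to itself.
R is symmetric: every R-edge is matched by its reverse.
R is transitive: R is closed under composition.
R is serial: every world has an R-successor.
(A) [R]φ → ⟨R⟩φ (axiom D) characterises the serial frames. R is serial — valid.
(B) φ → [R]⟨R⟩φ is axiom B; it is valid on a frame exactly when R is symmetric. R is symmetric, so valid.
(C) the dual of axiom 4: valid iff R is transitive. R is transitive — valid.
(D) the dual of axiom T: valid iff R is reflexive. R is reflexive — valid.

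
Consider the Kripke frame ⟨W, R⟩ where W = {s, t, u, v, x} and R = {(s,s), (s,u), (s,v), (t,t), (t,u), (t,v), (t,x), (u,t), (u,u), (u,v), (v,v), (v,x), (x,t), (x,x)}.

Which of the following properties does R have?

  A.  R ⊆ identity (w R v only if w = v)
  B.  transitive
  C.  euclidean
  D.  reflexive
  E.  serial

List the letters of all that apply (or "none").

D, E

(A) not ⊆ identity: s R u with s ≠ u.
(B) not transitive: s R u and u R t but not s R t.
(C) not euclidean: s R u and s R s but not u R s.
(D) reflexive: each world relates to itself.
(E) serial: every world has an R-successor.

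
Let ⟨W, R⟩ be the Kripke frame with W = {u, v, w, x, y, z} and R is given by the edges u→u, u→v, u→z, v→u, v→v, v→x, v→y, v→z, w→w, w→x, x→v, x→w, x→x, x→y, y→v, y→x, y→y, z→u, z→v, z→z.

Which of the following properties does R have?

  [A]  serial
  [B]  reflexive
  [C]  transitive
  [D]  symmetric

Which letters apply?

A, B, D

(A) serial: every world has an R-successor.
(B) reflexive: each world relates to itself.
(C) not transitive: u R v and v R x but not u R x.
(D) symmetric: every R-edge is matched by its reverse.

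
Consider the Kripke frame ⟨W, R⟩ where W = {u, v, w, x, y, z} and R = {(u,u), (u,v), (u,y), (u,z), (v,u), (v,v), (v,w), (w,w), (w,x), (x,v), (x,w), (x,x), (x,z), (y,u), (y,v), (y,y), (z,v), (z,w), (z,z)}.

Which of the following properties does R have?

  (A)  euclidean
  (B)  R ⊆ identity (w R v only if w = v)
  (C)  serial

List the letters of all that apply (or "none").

C

(A) not euclidean: u R v and u R y but not v R y.
(B) not ⊆ identity: u R v with u ≠ v.
(C) serial: every world has an R-successor.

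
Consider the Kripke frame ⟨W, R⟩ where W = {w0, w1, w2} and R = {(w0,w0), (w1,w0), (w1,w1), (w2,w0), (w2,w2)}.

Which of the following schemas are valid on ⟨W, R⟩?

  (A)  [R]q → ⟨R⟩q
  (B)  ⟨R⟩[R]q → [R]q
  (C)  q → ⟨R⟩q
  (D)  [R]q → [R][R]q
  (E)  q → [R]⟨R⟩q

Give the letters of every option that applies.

R is reflexive: each world relates to itself.
R is not symmetric: w1 R w0 but not w0 R w1.
R is transitive: R is closed under composition.
R is not euclidean: w1 R w0 and w1 R w1 but not w0 R w1.
R is serial: every world has an R-successor.
(A) [R]q → ⟨R⟩q is axiom D; it is valid on a frame exactly when R is serial. R is serial, so valid.
(B) ⟨R⟩[R]q → [R]q is the dual of axiom 5; it is valid on a frame exactly when R is euclidean. R is not euclidean, so not valid.
(C) the dual of axiom T: valid iff R is reflexive. R is reflexive — valid.
(D) axiom 4: valid iff R is transitive. R is transitive — valid.
(E) axiom B: valid iff R is symmetric. R is not symmetric — not valid.

A, C, D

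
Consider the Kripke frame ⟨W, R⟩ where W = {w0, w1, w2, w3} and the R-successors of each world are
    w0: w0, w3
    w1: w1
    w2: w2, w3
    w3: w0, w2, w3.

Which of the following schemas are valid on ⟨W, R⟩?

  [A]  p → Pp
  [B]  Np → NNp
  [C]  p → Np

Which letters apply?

A

R is reflexive: each world relates to itself.
R is not transitive: w0 R w3 and w3 R w2 but not w0 R w2.
R is not a subset of the identity: w0 R w3 with w0 ≠ w3.
(A) the dual of axiom T: valid iff R is reflexive. R is reflexive — valid.
(B) Np → NNp (axiom 4) characterises the transitive frames. R is not transitive — not valid.
(C) p → Np is equivalent to ◇p→p; it holds exactly when R ⊆ identity. Here R ⊄ identity — not valid.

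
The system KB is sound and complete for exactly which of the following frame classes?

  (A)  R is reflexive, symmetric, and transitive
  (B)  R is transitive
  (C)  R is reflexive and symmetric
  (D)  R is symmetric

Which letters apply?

(A) this class determines S5, not KB.
(B) this class determines K4, not KB.
(C) this class determines B (= KTB), not KB.
(D) KB is sound and complete for exactly this class.

D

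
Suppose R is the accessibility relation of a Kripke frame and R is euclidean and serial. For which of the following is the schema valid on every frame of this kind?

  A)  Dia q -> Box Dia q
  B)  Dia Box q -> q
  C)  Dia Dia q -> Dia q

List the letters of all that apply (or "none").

(A) axiom 5: valid iff R is euclidean. Every such R is euclidean — valid.
(B) the dual of axiom B: valid iff R is symmetric. Such an R need not be symmetric — not valid.
(C) Dia Dia q -> Dia q is the dual of axiom 4, which corresponds to transitivity. Such an R need not be transitive — not valid.

A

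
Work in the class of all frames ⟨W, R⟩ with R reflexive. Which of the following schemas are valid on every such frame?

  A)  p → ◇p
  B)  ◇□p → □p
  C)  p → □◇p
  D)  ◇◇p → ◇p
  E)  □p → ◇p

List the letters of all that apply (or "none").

A, E

A reflexive relation is serial.
(A) the dual of axiom T: valid iff R is reflexive. Every such R is reflexive — valid.
(B) ◇□p → □p is the dual of axiom 5; it is valid on a frame exactly when R is euclidean. Such an R need not be euclidean, so not valid.
(C) p → □◇p (axiom B) characterises the symmetric frames. Such an R need not be symmetric — not valid.
(D) ◇◇p → ◇p (the dual of axiom 4) characterises the transitive frames. Such an R need not be transitive — not valid.
(E) axiom D: valid iff R is serial. Every such R is serial — valid.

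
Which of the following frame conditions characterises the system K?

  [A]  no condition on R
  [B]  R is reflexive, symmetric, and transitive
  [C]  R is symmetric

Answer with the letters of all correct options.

A

(A) K is sound and complete for exactly this class.
(B) this class determines S5, not K.
(C) this class determines KB, not K.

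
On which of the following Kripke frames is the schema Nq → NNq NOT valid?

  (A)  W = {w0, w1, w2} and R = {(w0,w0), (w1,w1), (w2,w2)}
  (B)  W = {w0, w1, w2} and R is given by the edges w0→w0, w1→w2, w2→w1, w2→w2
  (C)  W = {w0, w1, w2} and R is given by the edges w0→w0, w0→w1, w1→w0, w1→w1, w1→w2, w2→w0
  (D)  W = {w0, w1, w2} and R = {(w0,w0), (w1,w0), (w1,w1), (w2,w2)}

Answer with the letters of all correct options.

B, C

The schema Nq → NNq is axiom 4; it is valid on a frame iff R is transitive.
(A) R is transitive (R is closed under composition), so the schema is valid here.
(B) R is not transitive (w1 R w2 and w2 R w1 but not w1 R w1), so the schema fails here.
(C) R is not transitive (w0 R w1 and w1 R w2 but not w0 R w2), so the schema fails here.
(D) R is transitive (R is closed under composition), so the schema is valid here.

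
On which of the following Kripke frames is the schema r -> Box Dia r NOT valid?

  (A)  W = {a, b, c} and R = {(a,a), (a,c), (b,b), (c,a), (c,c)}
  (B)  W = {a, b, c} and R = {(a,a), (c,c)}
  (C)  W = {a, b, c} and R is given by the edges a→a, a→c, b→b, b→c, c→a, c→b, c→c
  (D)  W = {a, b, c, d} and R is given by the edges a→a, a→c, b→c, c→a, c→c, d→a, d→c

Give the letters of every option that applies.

The schema r -> Box Dia r is axiom B; it is valid on a frame iff R is symmetric.
(A) R is symmetric (every R-edge is matched by its reverse), so the schema is valid here.
(B) R is symmetric (every R-edge is matched by its reverse), so the schema is valid here.
(C) R is symmetric (every R-edge is matched by its reverse), so the schema is valid here.
(D) R is not symmetric (b R c but not c R b), so the schema fails here.

D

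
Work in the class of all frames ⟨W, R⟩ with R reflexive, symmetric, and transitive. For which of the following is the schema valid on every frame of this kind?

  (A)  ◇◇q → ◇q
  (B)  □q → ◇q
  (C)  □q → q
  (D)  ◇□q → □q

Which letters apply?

A, B, C, D

A relation that is reflexive, symmetric, and transitive is also euclidean and serial.
(A) the dual of axiom 4: valid iff R is transitive. Every such R is transitive — valid.
(B) □q → ◇q is axiom D; it is valid on a frame exactly when R is serial. Every such R is serial, so valid.
(C) axiom T: valid iff R is reflexive. Every such R is reflexive — valid.
(D) ◇□q → □q (the dual of axiom 5) characterises the euclidean frames. Every such R is euclidean — valid.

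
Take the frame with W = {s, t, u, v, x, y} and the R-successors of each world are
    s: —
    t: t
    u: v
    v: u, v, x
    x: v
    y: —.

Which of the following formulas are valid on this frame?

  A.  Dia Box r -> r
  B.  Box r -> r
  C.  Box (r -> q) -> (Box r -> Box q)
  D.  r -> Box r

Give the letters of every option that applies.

R is not reflexive: not s R s.
R is symmetric: every R-edge is matched by its reverse.
R is not a subset of the identity: u R v with u ≠ v.
(A) the dual of axiom B: valid iff R is symmetric. R is symmetric — valid.
(B) Box r -> r is axiom T, which corresponds to reflexivity. R is not reflexive — not valid.
(C) Box (r -> q) -> (Box r -> Box q) is axiom K, valid on every Kripke frame — valid.
(D) r -> Box r (equivalent to ◇p→p) corresponds to R being a subset of the identity. Here R ⊄ identity, so not valid.

A, C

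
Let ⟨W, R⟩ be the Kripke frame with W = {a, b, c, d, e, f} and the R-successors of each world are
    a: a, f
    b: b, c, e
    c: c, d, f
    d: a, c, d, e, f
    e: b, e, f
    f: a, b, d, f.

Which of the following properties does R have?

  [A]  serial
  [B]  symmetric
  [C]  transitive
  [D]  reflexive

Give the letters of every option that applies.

(A) serial: every world has an R-successor.
(B) not symmetric: b R c but not c R b.
(C) not transitive: a R f and f R b but not a R b.
(D) reflexive: each world relates to itself.

A, D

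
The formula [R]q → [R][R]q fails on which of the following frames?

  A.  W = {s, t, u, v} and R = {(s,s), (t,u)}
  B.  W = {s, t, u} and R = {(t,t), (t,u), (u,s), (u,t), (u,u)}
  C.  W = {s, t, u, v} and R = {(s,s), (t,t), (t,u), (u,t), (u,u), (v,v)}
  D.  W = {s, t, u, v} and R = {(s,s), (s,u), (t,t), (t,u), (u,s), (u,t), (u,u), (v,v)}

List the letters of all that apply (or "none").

B, D

The schema [R]q → [R][R]q is axiom 4; it is valid on a frame iff R is transitive.
(A) R is transitive (R is closed under composition), so the schema is valid here.
(B) R is not transitive (t R u and u R s but not t R s), so the schema fails here.
(C) R is transitive (R is closed under composition), so the schema is valid here.
(D) R is not transitive (s R u and u R t but not s R t), so the schema fails here.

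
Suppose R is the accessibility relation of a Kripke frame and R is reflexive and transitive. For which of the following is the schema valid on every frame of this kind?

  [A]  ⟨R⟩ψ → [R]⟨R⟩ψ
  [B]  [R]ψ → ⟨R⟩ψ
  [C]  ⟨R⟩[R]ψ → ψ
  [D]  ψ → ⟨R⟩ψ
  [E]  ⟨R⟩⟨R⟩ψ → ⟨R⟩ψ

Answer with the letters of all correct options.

B, D, E

Reflexive relations are serial.
(A) ⟨R⟩ψ → [R]⟨R⟩ψ (axiom 5) characterises the euclidean frames. Such an R need not be euclidean — not valid.
(B) [R]ψ → ⟨R⟩ψ (axiom D) characterises the serial frames. Every such R is serial — valid.
(C) ⟨R⟩[R]ψ → ψ (the dual of axiom B) characterises the symmetric frames. Such an R need not be symmetric — not valid.
(D) the dual of axiom T: valid iff R is reflexive. Every such R is reflexive — valid.
(E) ⟨R⟩⟨R⟩ψ → ⟨R⟩ψ (the dual of axiom 4) characterises the transitive frames. Every such R is transitive — valid.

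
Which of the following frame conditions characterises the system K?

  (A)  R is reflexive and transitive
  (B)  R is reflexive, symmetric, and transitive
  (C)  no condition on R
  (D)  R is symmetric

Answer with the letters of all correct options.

(A) this class determines S4, not K.
(B) this class determines S5, not K.
(C) K is sound and complete for exactly this class.
(D) this class determines KB, not K.

C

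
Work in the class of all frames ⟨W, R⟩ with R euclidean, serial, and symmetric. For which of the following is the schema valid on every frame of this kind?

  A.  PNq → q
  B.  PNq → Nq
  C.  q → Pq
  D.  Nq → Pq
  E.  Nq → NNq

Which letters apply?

A, B, C, D, E

Serial, symmetric and euclidean together give transitive (from symmetry + euclidean) and then reflexive; the relation is an equivalence.
(A) PNq → q is the dual of axiom B, which corresponds to symmetry. Every such R is symmetric — valid.
(B) PNq → Nq is the dual of axiom 5, which corresponds to the euclidean property. Every such R is euclidean — valid.
(C) q → Pq is the dual of axiom T, which corresponds to reflexivity. Every such R is reflexive — valid.
(D) Nq → Pq is axiom D, which corresponds to seriality. Every such R is serial — valid.
(E) Nq → NNq is axiom 4; it is valid on a frame exactly when R is transitive. Every such R is transitive, so valid.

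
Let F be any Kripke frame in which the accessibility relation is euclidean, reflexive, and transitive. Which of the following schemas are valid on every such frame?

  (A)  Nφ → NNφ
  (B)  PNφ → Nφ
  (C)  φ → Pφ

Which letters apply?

A relation that is euclidean, reflexive, and transitive is also serial and symmetric.
(A) axiom 4: valid iff R is transitive. Every such R is transitive — valid.
(B) PNφ → Nφ is the dual of axiom 5; it is valid on a frame exactly when R is euclidean. Every such R is euclidean, so valid.
(C) the dual of axiom T: valid iff R is reflexive. Every such R is reflexive — valid.

A, B, C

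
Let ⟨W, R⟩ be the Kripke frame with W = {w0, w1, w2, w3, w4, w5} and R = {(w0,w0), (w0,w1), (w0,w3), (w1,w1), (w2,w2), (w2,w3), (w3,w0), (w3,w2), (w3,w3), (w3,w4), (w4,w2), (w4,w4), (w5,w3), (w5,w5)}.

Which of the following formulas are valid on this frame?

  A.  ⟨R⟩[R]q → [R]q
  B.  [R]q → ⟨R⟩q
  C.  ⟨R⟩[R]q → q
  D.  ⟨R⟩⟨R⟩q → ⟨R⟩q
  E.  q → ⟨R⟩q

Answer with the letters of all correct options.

R is reflexive: each world relates to itself.
R is not symmetric: w0 R w1 but not w1 R w0.
R is not transitive: w0 R w3 and w3 R w2 but not w0 R w2.
R is not euclidean: w0 R w1 and w0 R w0 but not w1 R w0.
R is serial: every world has an R-successor.
(A) the dual of axiom 5: valid iff R is euclidean. R is not euclidean — not valid.
(B) [R]q → ⟨R⟩q (axiom D) characterises the serial frames. R is serial — valid.
(C) the dual of axiom B: valid iff R is symmetric. R is not symmetric — not valid.
(D) ⟨R⟩⟨R⟩q → ⟨R⟩q is the dual of axiom 4; it is valid on a frame exactly when R is transitive. R is not transitive, so not valid.
(E) the dual of axiom T: valid iff R is reflexive. R is reflexive — valid.

B, E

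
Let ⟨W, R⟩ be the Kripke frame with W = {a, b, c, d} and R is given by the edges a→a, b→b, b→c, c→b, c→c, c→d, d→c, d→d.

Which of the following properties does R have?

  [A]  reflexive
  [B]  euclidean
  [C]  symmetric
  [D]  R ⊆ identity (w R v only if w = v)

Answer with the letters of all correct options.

(A) reflexive: each world relates to itself.
(B) not euclidean: c R b and c R d but not b R d.
(C) symmetric: every R-edge is matched by its reverse.
(D) not ⊆ identity: b R c with b ≠ c.

A, C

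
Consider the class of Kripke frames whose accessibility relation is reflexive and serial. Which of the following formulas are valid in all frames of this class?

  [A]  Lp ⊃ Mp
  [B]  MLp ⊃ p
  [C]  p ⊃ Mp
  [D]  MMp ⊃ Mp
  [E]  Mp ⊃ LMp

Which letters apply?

A, C

(A) Lp ⊃ Mp is axiom D; it is valid on a frame exactly when R is serial. Every such R is serial, so valid.
(B) MLp ⊃ p is the dual of axiom B; it is valid on a frame exactly when R is symmetric. Such an R need not be symmetric, so not valid.
(C) p ⊃ Mp (the dual of axiom T) characterises the reflexive frames. Every such R is reflexive — valid.
(D) MMp ⊃ Mp is the dual of axiom 4, which corresponds to transitivity. Such an R need not be transitive — not valid.
(E) Mp ⊃ LMp (axiom 5) characterises the euclidean frames. Such an R need not be euclidean — not valid.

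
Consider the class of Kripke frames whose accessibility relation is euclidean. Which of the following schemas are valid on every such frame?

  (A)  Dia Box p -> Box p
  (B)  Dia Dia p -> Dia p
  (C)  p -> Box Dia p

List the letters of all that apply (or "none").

A

(A) Dia Box p -> Box p (the dual of axiom 5) characterises the euclidean frames. Every such R is euclidean — valid.
(B) the dual of axiom 4: valid iff R is transitive. Such an R need not be transitive — not valid.
(C) p -> Box Dia p is axiom B, which corresponds to symmetry. Such an R need not be symmetric — not valid.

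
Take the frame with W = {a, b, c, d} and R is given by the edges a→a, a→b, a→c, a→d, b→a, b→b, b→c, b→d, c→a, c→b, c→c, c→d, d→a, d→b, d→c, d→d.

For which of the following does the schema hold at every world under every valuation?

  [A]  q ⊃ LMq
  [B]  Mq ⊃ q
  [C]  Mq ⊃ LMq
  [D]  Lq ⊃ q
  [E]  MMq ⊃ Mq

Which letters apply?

A, C, D, E

R is reflexive: each world relates to itself.
R is symmetric: every R-edge is matched by its reverse.
R is transitive: R is closed under composition.
R is euclidean: any two R-successors of the same world are R-related.
R is not a subset of the identity: a R b with a ≠ b.
(A) q ⊃ LMq is axiom B, which corresponds to symmetry. R is symmetric — valid.
(B) Mq ⊃ q is the converse of T; it holds exactly when R ⊆ identity. Here R ⊄ identity — not valid.
(C) Mq ⊃ LMq is axiom 5; it is valid on a frame exactly when R is euclidean. R is euclidean, so valid.
(D) axiom T: valid iff R is reflexive. R is reflexive — valid.
(E) MMq ⊃ Mq (the dual of axiom 4) characterises the transitive frames. R is transitive — valid.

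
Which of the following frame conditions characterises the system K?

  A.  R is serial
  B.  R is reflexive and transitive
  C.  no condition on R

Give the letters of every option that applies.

(A) this class determines D, not K.
(B) this class determines S4, not K.
(C) K is sound and complete for exactly this class.

C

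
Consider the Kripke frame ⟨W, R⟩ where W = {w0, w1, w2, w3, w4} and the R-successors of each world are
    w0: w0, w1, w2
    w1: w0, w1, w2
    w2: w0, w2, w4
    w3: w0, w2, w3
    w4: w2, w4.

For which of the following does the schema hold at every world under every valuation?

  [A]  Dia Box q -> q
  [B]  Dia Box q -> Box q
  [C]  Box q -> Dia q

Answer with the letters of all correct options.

R is not symmetric: w1 R w2 but not w2 R w1.
R is not euclidean: w0 R w2 and w0 R w1 but not w2 R w1.
R is serial: every world has an R-successor.
(A) Dia Box q -> q (the dual of axiom B) characterises the symmetric frames. R is not symmetric — not valid.
(B) Dia Box q -> Box q is the dual of axiom 5, which corresponds to the euclidean property. R is not euclidean — not valid.
(C) Box q -> Dia q is axiom D, which corresponds to seriality. R is serial — valid.

C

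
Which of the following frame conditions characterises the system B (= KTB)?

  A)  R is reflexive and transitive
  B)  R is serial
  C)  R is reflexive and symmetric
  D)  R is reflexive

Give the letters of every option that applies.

(A) this class determines S4, not B (= KTB).
(B) this class determines D, not B (= KTB).
(C) B (= KTB) is sound and complete for exactly this class.
(D) this class determines T (= KT), not B (= KTB).

C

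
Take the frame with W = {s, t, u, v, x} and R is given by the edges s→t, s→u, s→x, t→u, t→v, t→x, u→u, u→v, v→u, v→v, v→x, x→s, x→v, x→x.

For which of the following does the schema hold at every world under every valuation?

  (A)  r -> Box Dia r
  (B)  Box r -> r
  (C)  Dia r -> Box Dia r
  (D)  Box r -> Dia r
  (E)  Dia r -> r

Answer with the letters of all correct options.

R is not reflexive: not s R s.
R is not symmetric: s R t but not t R s.
R is not euclidean: s R u and s R t but not u R t.
R is serial: every world has an R-successor.
R is not a subset of the identity: s R t with s ≠ t.
(A) r -> Box Dia r (axiom B) characterises the symmetric frames. R is not symmetric — not valid.
(B) Box r -> r (axiom T) characterises the reflexive frames. R is not reflexive — not valid.
(C) Dia r -> Box Dia r is axiom 5, which corresponds to the euclidean property. R is not euclidean — not valid.
(D) axiom D: valid iff R is serial. R is serial — valid.
(E) Dia r -> r is valid only on frames where every R-edge is a self-loop. Here R ⊄ identity — not valid.

D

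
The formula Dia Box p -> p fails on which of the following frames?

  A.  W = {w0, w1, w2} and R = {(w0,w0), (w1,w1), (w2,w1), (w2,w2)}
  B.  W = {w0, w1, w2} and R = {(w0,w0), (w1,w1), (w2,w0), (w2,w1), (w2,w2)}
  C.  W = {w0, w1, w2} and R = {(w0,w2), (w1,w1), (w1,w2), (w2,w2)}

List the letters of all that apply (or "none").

A, B, C

The schema Dia Box p -> p is the dual of axiom B; it is valid on a frame iff R is symmetric.
(A) R is not symmetric (w2 R w1 but not w1 R w2), so the schema fails here.
(B) R is not symmetric (w2 R w0 but not w0 R w2), so the schema fails here.
(C) R is not symmetric (w0 R w2 but not w2 R w0), so the schema fails here.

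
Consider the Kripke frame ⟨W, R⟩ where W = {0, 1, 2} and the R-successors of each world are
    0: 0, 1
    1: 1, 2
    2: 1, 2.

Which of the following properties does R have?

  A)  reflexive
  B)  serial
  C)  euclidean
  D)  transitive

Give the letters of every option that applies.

(A) reflexive: each world relates to itself.
(B) serial: every world has an R-successor.
(C) not euclidean: 0 R 1 and 0 R 0 but not 1 R 0.
(D) not transitive: 0 R 1 and 1 R 2 but not 0 R 2.

A, B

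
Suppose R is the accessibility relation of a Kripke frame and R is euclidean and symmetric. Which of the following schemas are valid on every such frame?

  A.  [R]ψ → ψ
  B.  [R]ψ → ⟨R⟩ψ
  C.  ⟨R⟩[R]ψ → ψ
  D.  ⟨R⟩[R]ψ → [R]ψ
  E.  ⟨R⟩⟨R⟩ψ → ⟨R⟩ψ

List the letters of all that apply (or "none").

A symmetric euclidean relation is transitive (uRv and vRw give vRu by symmetry, then uRw by the euclidean condition, applied at v).
(A) [R]ψ → ψ is axiom T; it is valid on a frame exactly when R is reflexive. Such an R need not be reflexive, so not valid.
(B) [R]ψ → ⟨R⟩ψ is axiom D; it is valid on a frame exactly when R is serial. Such an R need not be serial, so not valid.
(C) ⟨R⟩[R]ψ → ψ is the dual of axiom B, which corresponds to symmetry. Every such R is symmetric — valid.
(D) ⟨R⟩[R]ψ → [R]ψ is the dual of axiom 5; it is valid on a frame exactly when R is euclidean. Every such R is euclidean, so valid.
(E) ⟨R⟩⟨R⟩ψ → ⟨R⟩ψ is the dual of axiom 4, which corresponds to transitivity. Every such R is transitive — valid.

C, D, E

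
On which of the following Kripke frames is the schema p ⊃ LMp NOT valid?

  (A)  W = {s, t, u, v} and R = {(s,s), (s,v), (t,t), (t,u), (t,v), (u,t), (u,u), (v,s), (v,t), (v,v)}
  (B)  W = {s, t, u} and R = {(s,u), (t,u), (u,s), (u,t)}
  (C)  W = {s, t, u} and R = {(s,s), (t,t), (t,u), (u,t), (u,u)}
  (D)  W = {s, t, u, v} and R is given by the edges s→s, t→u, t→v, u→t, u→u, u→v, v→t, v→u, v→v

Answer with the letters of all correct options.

The schema p ⊃ LMp is axiom B; it is valid on a frame iff R is symmetric.
(A) R is symmetric (every R-edge is matched by its reverse), so the schema is valid here.
(B) R is symmetric (every R-edge is matched by its reverse), so the schema is valid here.
(C) R is symmetric (every R-edge is matched by its reverse), so the schema is valid here.
(D) R is symmetric (every R-edge is matched by its reverse), so the schema is valid here.

none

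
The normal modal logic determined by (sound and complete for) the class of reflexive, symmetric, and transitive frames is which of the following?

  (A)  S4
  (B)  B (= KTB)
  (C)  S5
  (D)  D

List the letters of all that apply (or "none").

(A) S4 is determined by the class of reflexive and transitive frames.
(B) B (= KTB) is determined by the class of reflexive and symmetric frames.
(C) S5 is determined by exactly this class.
(D) D is determined by the class of serial frames.

C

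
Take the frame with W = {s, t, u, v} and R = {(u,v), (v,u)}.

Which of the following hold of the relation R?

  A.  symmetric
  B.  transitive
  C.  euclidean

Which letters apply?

(A) symmetric: every R-edge is matched by its reverse.
(B) not transitive: u R v and v R u but not u R u.
(C) not euclidean: u R v and u R v but not v R v.

A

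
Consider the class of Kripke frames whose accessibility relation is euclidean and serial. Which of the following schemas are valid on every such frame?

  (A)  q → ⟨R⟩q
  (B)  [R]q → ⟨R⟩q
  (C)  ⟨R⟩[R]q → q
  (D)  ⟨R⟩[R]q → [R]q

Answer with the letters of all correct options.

B, D

(A) q → ⟨R⟩q is the dual of axiom T; it is valid on a frame exactly when R is reflexive. Such an R need not be reflexive, so not valid.
(B) [R]q → ⟨R⟩q (axiom D) characterises the serial frames. Every such R is serial — valid.
(C) ⟨R⟩[R]q → q (the dual of axiom B) characterises the symmetric frames. Such an R need not be symmetric — not valid.
(D) ⟨R⟩[R]q → [R]q is the dual of axiom 5, which corresponds to the euclidean property. Every such R is euclidean — valid.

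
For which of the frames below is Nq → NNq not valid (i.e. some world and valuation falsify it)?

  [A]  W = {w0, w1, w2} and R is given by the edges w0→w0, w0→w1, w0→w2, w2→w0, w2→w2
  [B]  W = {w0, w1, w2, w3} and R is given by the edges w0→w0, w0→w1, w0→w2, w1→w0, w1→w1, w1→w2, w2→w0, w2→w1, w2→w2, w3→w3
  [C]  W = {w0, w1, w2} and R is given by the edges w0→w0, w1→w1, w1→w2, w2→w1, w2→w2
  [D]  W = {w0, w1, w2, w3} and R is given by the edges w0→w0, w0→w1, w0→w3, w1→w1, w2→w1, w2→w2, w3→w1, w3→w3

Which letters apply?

The schema Nq → NNq is axiom 4; it is valid on a frame iff R is transitive.
(A) R is not transitive (w2 R w0 and w0 R w1 but not w2 R w1), so the schema fails here.
(B) R is transitive (R is closed under composition), so the schema is valid here.
(C) R is transitive (R is closed under composition), so the schema is valid here.
(D) R is transitive (R is closed under composition), so the schema is valid here.

A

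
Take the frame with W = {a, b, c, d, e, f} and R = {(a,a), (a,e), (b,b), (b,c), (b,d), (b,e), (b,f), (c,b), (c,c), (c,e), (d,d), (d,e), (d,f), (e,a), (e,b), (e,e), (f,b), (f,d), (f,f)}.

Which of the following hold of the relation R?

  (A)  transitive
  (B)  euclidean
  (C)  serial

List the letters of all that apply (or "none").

C

(A) not transitive: a R e and e R b but not a R b.
(B) not euclidean: b R c and b R d but not c R d.
(C) serial: every world has an R-successor.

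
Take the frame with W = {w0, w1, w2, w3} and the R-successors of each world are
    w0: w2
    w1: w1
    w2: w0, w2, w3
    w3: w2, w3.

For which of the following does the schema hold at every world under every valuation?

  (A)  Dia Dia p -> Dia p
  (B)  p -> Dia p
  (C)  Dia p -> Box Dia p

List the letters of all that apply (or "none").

R is not reflexive: not w0 R w0.
R is not transitive: w0 R w2 and w2 R w0 but not w0 R w0.
R is not euclidean: w2 R w0 and w2 R w3 but not w0 R w3.
(A) Dia Dia p -> Dia p is the dual of axiom 4; it is valid on a frame exactly when R is transitive. R is not transitive, so not valid.
(B) the dual of axiom T: valid iff R is reflexive. R is not reflexive — not valid.
(C) Dia p -> Box Dia p is axiom 5, which corresponds to the euclidean property. R is not euclidean — not valid.

none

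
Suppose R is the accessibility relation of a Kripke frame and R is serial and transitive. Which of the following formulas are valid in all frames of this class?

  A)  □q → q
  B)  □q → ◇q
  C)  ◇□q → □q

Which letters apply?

B

(A) □q → q is axiom T; it is valid on a frame exactly when R is reflexive. Such an R need not be reflexive, so not valid.
(B) □q → ◇q is axiom D; it is valid on a frame exactly when R is serial. Every such R is serial, so valid.
(C) ◇□q → □q is the dual of axiom 5, which corresponds to the euclidean property. Such an R need not be euclidean — not valid.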